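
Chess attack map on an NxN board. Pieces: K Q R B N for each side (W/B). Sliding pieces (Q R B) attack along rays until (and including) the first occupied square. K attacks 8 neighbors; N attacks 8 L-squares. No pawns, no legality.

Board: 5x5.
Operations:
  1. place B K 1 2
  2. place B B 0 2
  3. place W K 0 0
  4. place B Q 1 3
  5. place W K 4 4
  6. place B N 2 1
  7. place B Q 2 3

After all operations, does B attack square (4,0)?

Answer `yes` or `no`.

Answer: yes

Derivation:
Op 1: place BK@(1,2)
Op 2: place BB@(0,2)
Op 3: place WK@(0,0)
Op 4: place BQ@(1,3)
Op 5: place WK@(4,4)
Op 6: place BN@(2,1)
Op 7: place BQ@(2,3)
Per-piece attacks for B:
  BB@(0,2): attacks (1,3) (1,1) (2,0) [ray(1,1) blocked at (1,3)]
  BK@(1,2): attacks (1,3) (1,1) (2,2) (0,2) (2,3) (2,1) (0,3) (0,1)
  BQ@(1,3): attacks (1,4) (1,2) (2,3) (0,3) (2,4) (2,2) (3,1) (4,0) (0,4) (0,2) [ray(0,-1) blocked at (1,2); ray(1,0) blocked at (2,3); ray(-1,-1) blocked at (0,2)]
  BN@(2,1): attacks (3,3) (4,2) (1,3) (0,2) (4,0) (0,0)
  BQ@(2,3): attacks (2,4) (2,2) (2,1) (3,3) (4,3) (1,3) (3,4) (3,2) (4,1) (1,4) (1,2) [ray(0,-1) blocked at (2,1); ray(-1,0) blocked at (1,3); ray(-1,-1) blocked at (1,2)]
B attacks (4,0): yes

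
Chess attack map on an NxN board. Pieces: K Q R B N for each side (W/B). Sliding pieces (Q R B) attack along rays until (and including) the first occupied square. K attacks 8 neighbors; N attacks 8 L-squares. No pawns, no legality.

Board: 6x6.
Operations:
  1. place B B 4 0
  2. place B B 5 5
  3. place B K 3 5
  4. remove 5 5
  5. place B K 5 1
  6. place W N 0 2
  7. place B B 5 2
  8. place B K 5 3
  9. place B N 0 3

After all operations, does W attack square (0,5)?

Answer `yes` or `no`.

Op 1: place BB@(4,0)
Op 2: place BB@(5,5)
Op 3: place BK@(3,5)
Op 4: remove (5,5)
Op 5: place BK@(5,1)
Op 6: place WN@(0,2)
Op 7: place BB@(5,2)
Op 8: place BK@(5,3)
Op 9: place BN@(0,3)
Per-piece attacks for W:
  WN@(0,2): attacks (1,4) (2,3) (1,0) (2,1)
W attacks (0,5): no

Answer: no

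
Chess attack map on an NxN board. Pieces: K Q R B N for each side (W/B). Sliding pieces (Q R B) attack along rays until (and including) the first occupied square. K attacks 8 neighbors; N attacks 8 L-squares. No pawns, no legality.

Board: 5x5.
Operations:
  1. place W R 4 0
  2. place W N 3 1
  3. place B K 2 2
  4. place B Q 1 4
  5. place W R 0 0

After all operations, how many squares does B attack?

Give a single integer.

Op 1: place WR@(4,0)
Op 2: place WN@(3,1)
Op 3: place BK@(2,2)
Op 4: place BQ@(1,4)
Op 5: place WR@(0,0)
Per-piece attacks for B:
  BQ@(1,4): attacks (1,3) (1,2) (1,1) (1,0) (2,4) (3,4) (4,4) (0,4) (2,3) (3,2) (4,1) (0,3)
  BK@(2,2): attacks (2,3) (2,1) (3,2) (1,2) (3,3) (3,1) (1,3) (1,1)
Union (15 distinct): (0,3) (0,4) (1,0) (1,1) (1,2) (1,3) (2,1) (2,3) (2,4) (3,1) (3,2) (3,3) (3,4) (4,1) (4,4)

Answer: 15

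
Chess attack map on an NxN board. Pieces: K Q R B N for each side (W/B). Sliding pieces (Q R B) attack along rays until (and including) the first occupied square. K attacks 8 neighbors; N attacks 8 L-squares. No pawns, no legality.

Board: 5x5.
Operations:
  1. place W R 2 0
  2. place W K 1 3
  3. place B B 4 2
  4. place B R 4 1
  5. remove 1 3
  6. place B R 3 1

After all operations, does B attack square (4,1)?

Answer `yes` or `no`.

Op 1: place WR@(2,0)
Op 2: place WK@(1,3)
Op 3: place BB@(4,2)
Op 4: place BR@(4,1)
Op 5: remove (1,3)
Op 6: place BR@(3,1)
Per-piece attacks for B:
  BR@(3,1): attacks (3,2) (3,3) (3,4) (3,0) (4,1) (2,1) (1,1) (0,1) [ray(1,0) blocked at (4,1)]
  BR@(4,1): attacks (4,2) (4,0) (3,1) [ray(0,1) blocked at (4,2); ray(-1,0) blocked at (3,1)]
  BB@(4,2): attacks (3,3) (2,4) (3,1) [ray(-1,-1) blocked at (3,1)]
B attacks (4,1): yes

Answer: yes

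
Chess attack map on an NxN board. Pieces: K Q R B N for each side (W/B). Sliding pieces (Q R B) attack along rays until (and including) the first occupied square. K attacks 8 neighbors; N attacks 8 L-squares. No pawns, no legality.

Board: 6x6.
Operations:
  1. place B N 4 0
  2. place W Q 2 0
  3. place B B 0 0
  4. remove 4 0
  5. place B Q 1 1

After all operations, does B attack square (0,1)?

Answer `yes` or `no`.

Answer: yes

Derivation:
Op 1: place BN@(4,0)
Op 2: place WQ@(2,0)
Op 3: place BB@(0,0)
Op 4: remove (4,0)
Op 5: place BQ@(1,1)
Per-piece attacks for B:
  BB@(0,0): attacks (1,1) [ray(1,1) blocked at (1,1)]
  BQ@(1,1): attacks (1,2) (1,3) (1,4) (1,5) (1,0) (2,1) (3,1) (4,1) (5,1) (0,1) (2,2) (3,3) (4,4) (5,5) (2,0) (0,2) (0,0) [ray(1,-1) blocked at (2,0); ray(-1,-1) blocked at (0,0)]
B attacks (0,1): yes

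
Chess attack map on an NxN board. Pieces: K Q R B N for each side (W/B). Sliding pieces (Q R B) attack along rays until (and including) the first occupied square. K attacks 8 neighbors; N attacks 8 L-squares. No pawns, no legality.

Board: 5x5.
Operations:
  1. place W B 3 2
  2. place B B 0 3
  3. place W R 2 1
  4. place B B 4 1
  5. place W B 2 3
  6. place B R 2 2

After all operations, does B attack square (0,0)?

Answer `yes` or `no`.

Op 1: place WB@(3,2)
Op 2: place BB@(0,3)
Op 3: place WR@(2,1)
Op 4: place BB@(4,1)
Op 5: place WB@(2,3)
Op 6: place BR@(2,2)
Per-piece attacks for B:
  BB@(0,3): attacks (1,4) (1,2) (2,1) [ray(1,-1) blocked at (2,1)]
  BR@(2,2): attacks (2,3) (2,1) (3,2) (1,2) (0,2) [ray(0,1) blocked at (2,3); ray(0,-1) blocked at (2,1); ray(1,0) blocked at (3,2)]
  BB@(4,1): attacks (3,2) (3,0) [ray(-1,1) blocked at (3,2)]
B attacks (0,0): no

Answer: no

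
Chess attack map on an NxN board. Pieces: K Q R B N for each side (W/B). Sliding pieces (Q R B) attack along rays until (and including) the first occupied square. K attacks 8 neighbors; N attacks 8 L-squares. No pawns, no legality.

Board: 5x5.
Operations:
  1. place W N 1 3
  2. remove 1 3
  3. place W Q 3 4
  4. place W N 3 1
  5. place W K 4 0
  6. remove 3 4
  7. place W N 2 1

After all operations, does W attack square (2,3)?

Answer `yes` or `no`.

Op 1: place WN@(1,3)
Op 2: remove (1,3)
Op 3: place WQ@(3,4)
Op 4: place WN@(3,1)
Op 5: place WK@(4,0)
Op 6: remove (3,4)
Op 7: place WN@(2,1)
Per-piece attacks for W:
  WN@(2,1): attacks (3,3) (4,2) (1,3) (0,2) (4,0) (0,0)
  WN@(3,1): attacks (4,3) (2,3) (1,2) (1,0)
  WK@(4,0): attacks (4,1) (3,0) (3,1)
W attacks (2,3): yes

Answer: yes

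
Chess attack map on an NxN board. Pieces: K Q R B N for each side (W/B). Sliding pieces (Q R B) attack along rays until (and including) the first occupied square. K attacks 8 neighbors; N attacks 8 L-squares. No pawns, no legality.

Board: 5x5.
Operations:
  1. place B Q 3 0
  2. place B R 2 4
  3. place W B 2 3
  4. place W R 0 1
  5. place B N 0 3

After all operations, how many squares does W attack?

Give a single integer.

Answer: 12

Derivation:
Op 1: place BQ@(3,0)
Op 2: place BR@(2,4)
Op 3: place WB@(2,3)
Op 4: place WR@(0,1)
Op 5: place BN@(0,3)
Per-piece attacks for W:
  WR@(0,1): attacks (0,2) (0,3) (0,0) (1,1) (2,1) (3,1) (4,1) [ray(0,1) blocked at (0,3)]
  WB@(2,3): attacks (3,4) (3,2) (4,1) (1,4) (1,2) (0,1) [ray(-1,-1) blocked at (0,1)]
Union (12 distinct): (0,0) (0,1) (0,2) (0,3) (1,1) (1,2) (1,4) (2,1) (3,1) (3,2) (3,4) (4,1)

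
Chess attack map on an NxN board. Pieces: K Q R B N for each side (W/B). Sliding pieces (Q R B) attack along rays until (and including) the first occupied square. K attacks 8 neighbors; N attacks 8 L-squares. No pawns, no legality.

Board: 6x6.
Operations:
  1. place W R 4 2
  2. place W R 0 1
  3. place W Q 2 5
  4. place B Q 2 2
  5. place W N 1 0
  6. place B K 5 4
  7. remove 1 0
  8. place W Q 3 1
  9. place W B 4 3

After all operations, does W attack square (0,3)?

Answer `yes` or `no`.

Answer: yes

Derivation:
Op 1: place WR@(4,2)
Op 2: place WR@(0,1)
Op 3: place WQ@(2,5)
Op 4: place BQ@(2,2)
Op 5: place WN@(1,0)
Op 6: place BK@(5,4)
Op 7: remove (1,0)
Op 8: place WQ@(3,1)
Op 9: place WB@(4,3)
Per-piece attacks for W:
  WR@(0,1): attacks (0,2) (0,3) (0,4) (0,5) (0,0) (1,1) (2,1) (3,1) [ray(1,0) blocked at (3,1)]
  WQ@(2,5): attacks (2,4) (2,3) (2,2) (3,5) (4,5) (5,5) (1,5) (0,5) (3,4) (4,3) (1,4) (0,3) [ray(0,-1) blocked at (2,2); ray(1,-1) blocked at (4,3)]
  WQ@(3,1): attacks (3,2) (3,3) (3,4) (3,5) (3,0) (4,1) (5,1) (2,1) (1,1) (0,1) (4,2) (4,0) (2,2) (2,0) [ray(-1,0) blocked at (0,1); ray(1,1) blocked at (4,2); ray(-1,1) blocked at (2,2)]
  WR@(4,2): attacks (4,3) (4,1) (4,0) (5,2) (3,2) (2,2) [ray(0,1) blocked at (4,3); ray(-1,0) blocked at (2,2)]
  WB@(4,3): attacks (5,4) (5,2) (3,4) (2,5) (3,2) (2,1) (1,0) [ray(1,1) blocked at (5,4); ray(-1,1) blocked at (2,5)]
W attacks (0,3): yes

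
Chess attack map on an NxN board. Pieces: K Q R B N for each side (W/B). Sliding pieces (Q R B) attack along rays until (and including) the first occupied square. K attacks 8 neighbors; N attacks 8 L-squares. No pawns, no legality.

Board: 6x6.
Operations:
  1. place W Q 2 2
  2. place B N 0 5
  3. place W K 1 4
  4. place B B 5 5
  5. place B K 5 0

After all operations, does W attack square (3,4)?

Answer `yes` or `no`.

Op 1: place WQ@(2,2)
Op 2: place BN@(0,5)
Op 3: place WK@(1,4)
Op 4: place BB@(5,5)
Op 5: place BK@(5,0)
Per-piece attacks for W:
  WK@(1,4): attacks (1,5) (1,3) (2,4) (0,4) (2,5) (2,3) (0,5) (0,3)
  WQ@(2,2): attacks (2,3) (2,4) (2,5) (2,1) (2,0) (3,2) (4,2) (5,2) (1,2) (0,2) (3,3) (4,4) (5,5) (3,1) (4,0) (1,3) (0,4) (1,1) (0,0) [ray(1,1) blocked at (5,5)]
W attacks (3,4): no

Answer: no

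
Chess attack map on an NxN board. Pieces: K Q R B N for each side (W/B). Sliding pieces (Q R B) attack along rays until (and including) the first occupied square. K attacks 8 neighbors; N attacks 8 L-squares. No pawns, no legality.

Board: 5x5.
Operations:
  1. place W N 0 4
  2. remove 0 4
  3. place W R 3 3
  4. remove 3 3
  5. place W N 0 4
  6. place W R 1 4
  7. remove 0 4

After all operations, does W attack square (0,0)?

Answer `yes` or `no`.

Answer: no

Derivation:
Op 1: place WN@(0,4)
Op 2: remove (0,4)
Op 3: place WR@(3,3)
Op 4: remove (3,3)
Op 5: place WN@(0,4)
Op 6: place WR@(1,4)
Op 7: remove (0,4)
Per-piece attacks for W:
  WR@(1,4): attacks (1,3) (1,2) (1,1) (1,0) (2,4) (3,4) (4,4) (0,4)
W attacks (0,0): no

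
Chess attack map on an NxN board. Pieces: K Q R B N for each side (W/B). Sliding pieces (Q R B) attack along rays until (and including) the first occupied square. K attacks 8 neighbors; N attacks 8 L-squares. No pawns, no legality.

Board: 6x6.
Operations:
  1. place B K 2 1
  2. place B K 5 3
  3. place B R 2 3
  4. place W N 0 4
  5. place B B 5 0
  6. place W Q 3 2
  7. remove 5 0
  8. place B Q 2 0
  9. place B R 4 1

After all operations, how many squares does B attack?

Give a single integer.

Op 1: place BK@(2,1)
Op 2: place BK@(5,3)
Op 3: place BR@(2,3)
Op 4: place WN@(0,4)
Op 5: place BB@(5,0)
Op 6: place WQ@(3,2)
Op 7: remove (5,0)
Op 8: place BQ@(2,0)
Op 9: place BR@(4,1)
Per-piece attacks for B:
  BQ@(2,0): attacks (2,1) (3,0) (4,0) (5,0) (1,0) (0,0) (3,1) (4,2) (5,3) (1,1) (0,2) [ray(0,1) blocked at (2,1); ray(1,1) blocked at (5,3)]
  BK@(2,1): attacks (2,2) (2,0) (3,1) (1,1) (3,2) (3,0) (1,2) (1,0)
  BR@(2,3): attacks (2,4) (2,5) (2,2) (2,1) (3,3) (4,3) (5,3) (1,3) (0,3) [ray(0,-1) blocked at (2,1); ray(1,0) blocked at (5,3)]
  BR@(4,1): attacks (4,2) (4,3) (4,4) (4,5) (4,0) (5,1) (3,1) (2,1) [ray(-1,0) blocked at (2,1)]
  BK@(5,3): attacks (5,4) (5,2) (4,3) (4,4) (4,2)
Union (26 distinct): (0,0) (0,2) (0,3) (1,0) (1,1) (1,2) (1,3) (2,0) (2,1) (2,2) (2,4) (2,5) (3,0) (3,1) (3,2) (3,3) (4,0) (4,2) (4,3) (4,4) (4,5) (5,0) (5,1) (5,2) (5,3) (5,4)

Answer: 26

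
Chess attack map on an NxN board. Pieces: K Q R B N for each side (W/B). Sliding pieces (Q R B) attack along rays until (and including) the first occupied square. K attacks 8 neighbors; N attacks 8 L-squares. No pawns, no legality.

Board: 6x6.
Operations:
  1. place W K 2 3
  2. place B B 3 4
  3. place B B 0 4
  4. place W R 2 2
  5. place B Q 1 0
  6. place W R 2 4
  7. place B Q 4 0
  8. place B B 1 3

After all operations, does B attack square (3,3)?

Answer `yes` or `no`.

Answer: no

Derivation:
Op 1: place WK@(2,3)
Op 2: place BB@(3,4)
Op 3: place BB@(0,4)
Op 4: place WR@(2,2)
Op 5: place BQ@(1,0)
Op 6: place WR@(2,4)
Op 7: place BQ@(4,0)
Op 8: place BB@(1,3)
Per-piece attacks for B:
  BB@(0,4): attacks (1,5) (1,3) [ray(1,-1) blocked at (1,3)]
  BQ@(1,0): attacks (1,1) (1,2) (1,3) (2,0) (3,0) (4,0) (0,0) (2,1) (3,2) (4,3) (5,4) (0,1) [ray(0,1) blocked at (1,3); ray(1,0) blocked at (4,0)]
  BB@(1,3): attacks (2,4) (2,2) (0,4) (0,2) [ray(1,1) blocked at (2,4); ray(1,-1) blocked at (2,2); ray(-1,1) blocked at (0,4)]
  BB@(3,4): attacks (4,5) (4,3) (5,2) (2,5) (2,3) [ray(-1,-1) blocked at (2,3)]
  BQ@(4,0): attacks (4,1) (4,2) (4,3) (4,4) (4,5) (5,0) (3,0) (2,0) (1,0) (5,1) (3,1) (2,2) [ray(-1,0) blocked at (1,0); ray(-1,1) blocked at (2,2)]
B attacks (3,3): no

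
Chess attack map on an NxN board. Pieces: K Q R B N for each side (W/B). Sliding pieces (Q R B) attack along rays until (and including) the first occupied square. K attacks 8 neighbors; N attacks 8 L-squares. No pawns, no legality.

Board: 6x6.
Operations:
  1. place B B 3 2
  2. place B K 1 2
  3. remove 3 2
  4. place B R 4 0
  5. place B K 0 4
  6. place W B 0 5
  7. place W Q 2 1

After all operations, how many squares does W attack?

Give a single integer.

Answer: 18

Derivation:
Op 1: place BB@(3,2)
Op 2: place BK@(1,2)
Op 3: remove (3,2)
Op 4: place BR@(4,0)
Op 5: place BK@(0,4)
Op 6: place WB@(0,5)
Op 7: place WQ@(2,1)
Per-piece attacks for W:
  WB@(0,5): attacks (1,4) (2,3) (3,2) (4,1) (5,0)
  WQ@(2,1): attacks (2,2) (2,3) (2,4) (2,5) (2,0) (3,1) (4,1) (5,1) (1,1) (0,1) (3,2) (4,3) (5,4) (3,0) (1,2) (1,0) [ray(-1,1) blocked at (1,2)]
Union (18 distinct): (0,1) (1,0) (1,1) (1,2) (1,4) (2,0) (2,2) (2,3) (2,4) (2,5) (3,0) (3,1) (3,2) (4,1) (4,3) (5,0) (5,1) (5,4)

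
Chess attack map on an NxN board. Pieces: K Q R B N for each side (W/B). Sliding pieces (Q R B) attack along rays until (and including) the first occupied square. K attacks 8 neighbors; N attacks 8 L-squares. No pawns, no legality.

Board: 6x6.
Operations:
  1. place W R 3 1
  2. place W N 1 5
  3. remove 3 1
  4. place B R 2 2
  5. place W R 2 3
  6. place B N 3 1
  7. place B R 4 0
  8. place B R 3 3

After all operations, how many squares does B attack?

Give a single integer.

Answer: 20

Derivation:
Op 1: place WR@(3,1)
Op 2: place WN@(1,5)
Op 3: remove (3,1)
Op 4: place BR@(2,2)
Op 5: place WR@(2,3)
Op 6: place BN@(3,1)
Op 7: place BR@(4,0)
Op 8: place BR@(3,3)
Per-piece attacks for B:
  BR@(2,2): attacks (2,3) (2,1) (2,0) (3,2) (4,2) (5,2) (1,2) (0,2) [ray(0,1) blocked at (2,3)]
  BN@(3,1): attacks (4,3) (5,2) (2,3) (1,2) (5,0) (1,0)
  BR@(3,3): attacks (3,4) (3,5) (3,2) (3,1) (4,3) (5,3) (2,3) [ray(0,-1) blocked at (3,1); ray(-1,0) blocked at (2,3)]
  BR@(4,0): attacks (4,1) (4,2) (4,3) (4,4) (4,5) (5,0) (3,0) (2,0) (1,0) (0,0)
Union (20 distinct): (0,0) (0,2) (1,0) (1,2) (2,0) (2,1) (2,3) (3,0) (3,1) (3,2) (3,4) (3,5) (4,1) (4,2) (4,3) (4,4) (4,5) (5,0) (5,2) (5,3)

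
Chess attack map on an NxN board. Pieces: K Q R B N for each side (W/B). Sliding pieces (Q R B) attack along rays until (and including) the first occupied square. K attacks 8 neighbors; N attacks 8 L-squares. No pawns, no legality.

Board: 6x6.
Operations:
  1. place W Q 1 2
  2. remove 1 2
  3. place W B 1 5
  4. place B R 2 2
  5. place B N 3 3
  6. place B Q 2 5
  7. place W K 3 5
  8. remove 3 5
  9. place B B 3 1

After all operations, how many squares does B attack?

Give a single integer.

Op 1: place WQ@(1,2)
Op 2: remove (1,2)
Op 3: place WB@(1,5)
Op 4: place BR@(2,2)
Op 5: place BN@(3,3)
Op 6: place BQ@(2,5)
Op 7: place WK@(3,5)
Op 8: remove (3,5)
Op 9: place BB@(3,1)
Per-piece attacks for B:
  BR@(2,2): attacks (2,3) (2,4) (2,5) (2,1) (2,0) (3,2) (4,2) (5,2) (1,2) (0,2) [ray(0,1) blocked at (2,5)]
  BQ@(2,5): attacks (2,4) (2,3) (2,2) (3,5) (4,5) (5,5) (1,5) (3,4) (4,3) (5,2) (1,4) (0,3) [ray(0,-1) blocked at (2,2); ray(-1,0) blocked at (1,5)]
  BB@(3,1): attacks (4,2) (5,3) (4,0) (2,2) (2,0) [ray(-1,1) blocked at (2,2)]
  BN@(3,3): attacks (4,5) (5,4) (2,5) (1,4) (4,1) (5,2) (2,1) (1,2)
Union (23 distinct): (0,2) (0,3) (1,2) (1,4) (1,5) (2,0) (2,1) (2,2) (2,3) (2,4) (2,5) (3,2) (3,4) (3,5) (4,0) (4,1) (4,2) (4,3) (4,5) (5,2) (5,3) (5,4) (5,5)

Answer: 23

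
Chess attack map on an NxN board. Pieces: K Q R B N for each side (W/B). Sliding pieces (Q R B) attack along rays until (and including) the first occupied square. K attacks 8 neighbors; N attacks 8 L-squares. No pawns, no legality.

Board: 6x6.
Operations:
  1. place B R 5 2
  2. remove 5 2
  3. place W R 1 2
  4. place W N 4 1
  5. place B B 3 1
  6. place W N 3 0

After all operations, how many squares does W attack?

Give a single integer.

Answer: 14

Derivation:
Op 1: place BR@(5,2)
Op 2: remove (5,2)
Op 3: place WR@(1,2)
Op 4: place WN@(4,1)
Op 5: place BB@(3,1)
Op 6: place WN@(3,0)
Per-piece attacks for W:
  WR@(1,2): attacks (1,3) (1,4) (1,5) (1,1) (1,0) (2,2) (3,2) (4,2) (5,2) (0,2)
  WN@(3,0): attacks (4,2) (5,1) (2,2) (1,1)
  WN@(4,1): attacks (5,3) (3,3) (2,2) (2,0)
Union (14 distinct): (0,2) (1,0) (1,1) (1,3) (1,4) (1,5) (2,0) (2,2) (3,2) (3,3) (4,2) (5,1) (5,2) (5,3)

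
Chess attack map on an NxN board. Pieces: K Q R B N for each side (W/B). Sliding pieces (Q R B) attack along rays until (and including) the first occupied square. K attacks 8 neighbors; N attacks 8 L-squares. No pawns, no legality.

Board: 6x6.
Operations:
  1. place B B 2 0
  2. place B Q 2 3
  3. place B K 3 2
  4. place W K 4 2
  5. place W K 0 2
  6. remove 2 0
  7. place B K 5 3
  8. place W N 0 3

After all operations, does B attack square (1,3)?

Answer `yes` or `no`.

Op 1: place BB@(2,0)
Op 2: place BQ@(2,3)
Op 3: place BK@(3,2)
Op 4: place WK@(4,2)
Op 5: place WK@(0,2)
Op 6: remove (2,0)
Op 7: place BK@(5,3)
Op 8: place WN@(0,3)
Per-piece attacks for B:
  BQ@(2,3): attacks (2,4) (2,5) (2,2) (2,1) (2,0) (3,3) (4,3) (5,3) (1,3) (0,3) (3,4) (4,5) (3,2) (1,4) (0,5) (1,2) (0,1) [ray(1,0) blocked at (5,3); ray(-1,0) blocked at (0,3); ray(1,-1) blocked at (3,2)]
  BK@(3,2): attacks (3,3) (3,1) (4,2) (2,2) (4,3) (4,1) (2,3) (2,1)
  BK@(5,3): attacks (5,4) (5,2) (4,3) (4,4) (4,2)
B attacks (1,3): yes

Answer: yes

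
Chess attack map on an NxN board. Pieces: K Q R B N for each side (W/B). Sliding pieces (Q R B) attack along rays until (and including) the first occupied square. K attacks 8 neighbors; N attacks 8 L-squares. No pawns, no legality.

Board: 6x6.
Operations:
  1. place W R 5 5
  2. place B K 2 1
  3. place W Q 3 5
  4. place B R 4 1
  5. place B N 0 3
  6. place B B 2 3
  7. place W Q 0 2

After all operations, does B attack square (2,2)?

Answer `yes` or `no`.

Op 1: place WR@(5,5)
Op 2: place BK@(2,1)
Op 3: place WQ@(3,5)
Op 4: place BR@(4,1)
Op 5: place BN@(0,3)
Op 6: place BB@(2,3)
Op 7: place WQ@(0,2)
Per-piece attacks for B:
  BN@(0,3): attacks (1,5) (2,4) (1,1) (2,2)
  BK@(2,1): attacks (2,2) (2,0) (3,1) (1,1) (3,2) (3,0) (1,2) (1,0)
  BB@(2,3): attacks (3,4) (4,5) (3,2) (4,1) (1,4) (0,5) (1,2) (0,1) [ray(1,-1) blocked at (4,1)]
  BR@(4,1): attacks (4,2) (4,3) (4,4) (4,5) (4,0) (5,1) (3,1) (2,1) [ray(-1,0) blocked at (2,1)]
B attacks (2,2): yes

Answer: yes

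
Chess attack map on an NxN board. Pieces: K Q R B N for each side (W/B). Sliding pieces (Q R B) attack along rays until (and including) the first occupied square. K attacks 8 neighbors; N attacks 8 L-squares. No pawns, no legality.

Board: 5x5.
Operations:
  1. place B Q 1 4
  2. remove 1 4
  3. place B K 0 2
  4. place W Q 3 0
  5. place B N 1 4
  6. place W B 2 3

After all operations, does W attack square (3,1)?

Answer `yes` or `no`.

Answer: yes

Derivation:
Op 1: place BQ@(1,4)
Op 2: remove (1,4)
Op 3: place BK@(0,2)
Op 4: place WQ@(3,0)
Op 5: place BN@(1,4)
Op 6: place WB@(2,3)
Per-piece attacks for W:
  WB@(2,3): attacks (3,4) (3,2) (4,1) (1,4) (1,2) (0,1) [ray(-1,1) blocked at (1,4)]
  WQ@(3,0): attacks (3,1) (3,2) (3,3) (3,4) (4,0) (2,0) (1,0) (0,0) (4,1) (2,1) (1,2) (0,3)
W attacks (3,1): yes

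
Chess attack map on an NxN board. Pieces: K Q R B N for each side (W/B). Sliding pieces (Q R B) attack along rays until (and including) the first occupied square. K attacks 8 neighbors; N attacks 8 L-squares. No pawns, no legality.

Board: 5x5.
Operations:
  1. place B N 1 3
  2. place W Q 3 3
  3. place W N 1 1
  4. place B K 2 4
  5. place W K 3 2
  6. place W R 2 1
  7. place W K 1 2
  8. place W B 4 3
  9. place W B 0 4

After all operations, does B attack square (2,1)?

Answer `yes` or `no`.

Answer: yes

Derivation:
Op 1: place BN@(1,3)
Op 2: place WQ@(3,3)
Op 3: place WN@(1,1)
Op 4: place BK@(2,4)
Op 5: place WK@(3,2)
Op 6: place WR@(2,1)
Op 7: place WK@(1,2)
Op 8: place WB@(4,3)
Op 9: place WB@(0,4)
Per-piece attacks for B:
  BN@(1,3): attacks (3,4) (2,1) (3,2) (0,1)
  BK@(2,4): attacks (2,3) (3,4) (1,4) (3,3) (1,3)
B attacks (2,1): yes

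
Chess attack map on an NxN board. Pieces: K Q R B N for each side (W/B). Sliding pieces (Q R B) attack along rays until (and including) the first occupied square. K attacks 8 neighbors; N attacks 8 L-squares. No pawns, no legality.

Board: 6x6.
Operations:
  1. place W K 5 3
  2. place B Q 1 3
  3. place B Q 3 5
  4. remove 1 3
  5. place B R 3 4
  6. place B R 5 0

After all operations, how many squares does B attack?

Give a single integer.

Answer: 25

Derivation:
Op 1: place WK@(5,3)
Op 2: place BQ@(1,3)
Op 3: place BQ@(3,5)
Op 4: remove (1,3)
Op 5: place BR@(3,4)
Op 6: place BR@(5,0)
Per-piece attacks for B:
  BR@(3,4): attacks (3,5) (3,3) (3,2) (3,1) (3,0) (4,4) (5,4) (2,4) (1,4) (0,4) [ray(0,1) blocked at (3,5)]
  BQ@(3,5): attacks (3,4) (4,5) (5,5) (2,5) (1,5) (0,5) (4,4) (5,3) (2,4) (1,3) (0,2) [ray(0,-1) blocked at (3,4); ray(1,-1) blocked at (5,3)]
  BR@(5,0): attacks (5,1) (5,2) (5,3) (4,0) (3,0) (2,0) (1,0) (0,0) [ray(0,1) blocked at (5,3)]
Union (25 distinct): (0,0) (0,2) (0,4) (0,5) (1,0) (1,3) (1,4) (1,5) (2,0) (2,4) (2,5) (3,0) (3,1) (3,2) (3,3) (3,4) (3,5) (4,0) (4,4) (4,5) (5,1) (5,2) (5,3) (5,4) (5,5)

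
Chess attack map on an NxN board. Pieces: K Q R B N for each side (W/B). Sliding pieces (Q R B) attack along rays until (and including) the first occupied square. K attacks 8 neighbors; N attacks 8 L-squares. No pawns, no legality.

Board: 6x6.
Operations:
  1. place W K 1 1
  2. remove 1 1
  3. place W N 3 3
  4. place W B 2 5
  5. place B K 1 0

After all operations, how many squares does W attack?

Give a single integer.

Answer: 11

Derivation:
Op 1: place WK@(1,1)
Op 2: remove (1,1)
Op 3: place WN@(3,3)
Op 4: place WB@(2,5)
Op 5: place BK@(1,0)
Per-piece attacks for W:
  WB@(2,5): attacks (3,4) (4,3) (5,2) (1,4) (0,3)
  WN@(3,3): attacks (4,5) (5,4) (2,5) (1,4) (4,1) (5,2) (2,1) (1,2)
Union (11 distinct): (0,3) (1,2) (1,4) (2,1) (2,5) (3,4) (4,1) (4,3) (4,5) (5,2) (5,4)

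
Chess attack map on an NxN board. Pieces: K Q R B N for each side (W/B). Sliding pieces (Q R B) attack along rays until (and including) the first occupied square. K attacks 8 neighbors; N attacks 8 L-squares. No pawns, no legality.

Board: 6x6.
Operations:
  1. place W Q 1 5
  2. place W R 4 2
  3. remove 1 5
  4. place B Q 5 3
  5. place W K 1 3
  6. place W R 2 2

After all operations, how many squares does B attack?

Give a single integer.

Op 1: place WQ@(1,5)
Op 2: place WR@(4,2)
Op 3: remove (1,5)
Op 4: place BQ@(5,3)
Op 5: place WK@(1,3)
Op 6: place WR@(2,2)
Per-piece attacks for B:
  BQ@(5,3): attacks (5,4) (5,5) (5,2) (5,1) (5,0) (4,3) (3,3) (2,3) (1,3) (4,4) (3,5) (4,2) [ray(-1,0) blocked at (1,3); ray(-1,-1) blocked at (4,2)]
Union (12 distinct): (1,3) (2,3) (3,3) (3,5) (4,2) (4,3) (4,4) (5,0) (5,1) (5,2) (5,4) (5,5)

Answer: 12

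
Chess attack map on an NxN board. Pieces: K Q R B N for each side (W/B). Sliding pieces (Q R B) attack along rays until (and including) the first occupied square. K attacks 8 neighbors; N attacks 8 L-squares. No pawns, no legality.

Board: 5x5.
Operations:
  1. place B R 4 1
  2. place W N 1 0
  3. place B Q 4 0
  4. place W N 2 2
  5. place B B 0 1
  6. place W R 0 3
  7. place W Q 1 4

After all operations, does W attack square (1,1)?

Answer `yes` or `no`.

Answer: yes

Derivation:
Op 1: place BR@(4,1)
Op 2: place WN@(1,0)
Op 3: place BQ@(4,0)
Op 4: place WN@(2,2)
Op 5: place BB@(0,1)
Op 6: place WR@(0,3)
Op 7: place WQ@(1,4)
Per-piece attacks for W:
  WR@(0,3): attacks (0,4) (0,2) (0,1) (1,3) (2,3) (3,3) (4,3) [ray(0,-1) blocked at (0,1)]
  WN@(1,0): attacks (2,2) (3,1) (0,2)
  WQ@(1,4): attacks (1,3) (1,2) (1,1) (1,0) (2,4) (3,4) (4,4) (0,4) (2,3) (3,2) (4,1) (0,3) [ray(0,-1) blocked at (1,0); ray(1,-1) blocked at (4,1); ray(-1,-1) blocked at (0,3)]
  WN@(2,2): attacks (3,4) (4,3) (1,4) (0,3) (3,0) (4,1) (1,0) (0,1)
W attacks (1,1): yes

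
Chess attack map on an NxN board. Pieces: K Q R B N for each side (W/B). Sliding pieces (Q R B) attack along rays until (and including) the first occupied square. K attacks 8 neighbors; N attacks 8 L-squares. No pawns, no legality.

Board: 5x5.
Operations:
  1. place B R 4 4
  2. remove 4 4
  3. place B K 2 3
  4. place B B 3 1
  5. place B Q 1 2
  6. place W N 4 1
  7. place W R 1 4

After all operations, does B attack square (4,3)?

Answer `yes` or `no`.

Answer: no

Derivation:
Op 1: place BR@(4,4)
Op 2: remove (4,4)
Op 3: place BK@(2,3)
Op 4: place BB@(3,1)
Op 5: place BQ@(1,2)
Op 6: place WN@(4,1)
Op 7: place WR@(1,4)
Per-piece attacks for B:
  BQ@(1,2): attacks (1,3) (1,4) (1,1) (1,0) (2,2) (3,2) (4,2) (0,2) (2,3) (2,1) (3,0) (0,3) (0,1) [ray(0,1) blocked at (1,4); ray(1,1) blocked at (2,3)]
  BK@(2,3): attacks (2,4) (2,2) (3,3) (1,3) (3,4) (3,2) (1,4) (1,2)
  BB@(3,1): attacks (4,2) (4,0) (2,2) (1,3) (0,4) (2,0)
B attacks (4,3): no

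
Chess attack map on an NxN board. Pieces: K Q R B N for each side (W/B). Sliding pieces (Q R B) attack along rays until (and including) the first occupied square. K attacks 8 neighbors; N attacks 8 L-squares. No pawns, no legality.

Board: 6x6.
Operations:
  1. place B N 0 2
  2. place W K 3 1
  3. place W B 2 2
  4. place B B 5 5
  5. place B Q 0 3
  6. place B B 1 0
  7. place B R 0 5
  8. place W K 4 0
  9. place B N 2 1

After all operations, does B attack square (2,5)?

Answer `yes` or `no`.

Answer: yes

Derivation:
Op 1: place BN@(0,2)
Op 2: place WK@(3,1)
Op 3: place WB@(2,2)
Op 4: place BB@(5,5)
Op 5: place BQ@(0,3)
Op 6: place BB@(1,0)
Op 7: place BR@(0,5)
Op 8: place WK@(4,0)
Op 9: place BN@(2,1)
Per-piece attacks for B:
  BN@(0,2): attacks (1,4) (2,3) (1,0) (2,1)
  BQ@(0,3): attacks (0,4) (0,5) (0,2) (1,3) (2,3) (3,3) (4,3) (5,3) (1,4) (2,5) (1,2) (2,1) [ray(0,1) blocked at (0,5); ray(0,-1) blocked at (0,2); ray(1,-1) blocked at (2,1)]
  BR@(0,5): attacks (0,4) (0,3) (1,5) (2,5) (3,5) (4,5) (5,5) [ray(0,-1) blocked at (0,3); ray(1,0) blocked at (5,5)]
  BB@(1,0): attacks (2,1) (0,1) [ray(1,1) blocked at (2,1)]
  BN@(2,1): attacks (3,3) (4,2) (1,3) (0,2) (4,0) (0,0)
  BB@(5,5): attacks (4,4) (3,3) (2,2) [ray(-1,-1) blocked at (2,2)]
B attacks (2,5): yes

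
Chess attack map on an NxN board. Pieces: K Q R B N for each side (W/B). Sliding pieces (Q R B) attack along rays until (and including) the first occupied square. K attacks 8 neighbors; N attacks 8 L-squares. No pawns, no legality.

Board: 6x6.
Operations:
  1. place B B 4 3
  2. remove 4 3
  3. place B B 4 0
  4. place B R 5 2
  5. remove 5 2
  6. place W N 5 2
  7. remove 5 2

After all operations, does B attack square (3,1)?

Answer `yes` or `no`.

Op 1: place BB@(4,3)
Op 2: remove (4,3)
Op 3: place BB@(4,0)
Op 4: place BR@(5,2)
Op 5: remove (5,2)
Op 6: place WN@(5,2)
Op 7: remove (5,2)
Per-piece attacks for B:
  BB@(4,0): attacks (5,1) (3,1) (2,2) (1,3) (0,4)
B attacks (3,1): yes

Answer: yes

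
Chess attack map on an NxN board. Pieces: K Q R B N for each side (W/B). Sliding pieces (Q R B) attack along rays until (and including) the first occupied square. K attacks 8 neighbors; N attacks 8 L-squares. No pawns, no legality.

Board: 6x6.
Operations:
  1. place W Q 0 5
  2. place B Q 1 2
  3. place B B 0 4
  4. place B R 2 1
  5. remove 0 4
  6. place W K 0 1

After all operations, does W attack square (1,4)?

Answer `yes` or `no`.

Op 1: place WQ@(0,5)
Op 2: place BQ@(1,2)
Op 3: place BB@(0,4)
Op 4: place BR@(2,1)
Op 5: remove (0,4)
Op 6: place WK@(0,1)
Per-piece attacks for W:
  WK@(0,1): attacks (0,2) (0,0) (1,1) (1,2) (1,0)
  WQ@(0,5): attacks (0,4) (0,3) (0,2) (0,1) (1,5) (2,5) (3,5) (4,5) (5,5) (1,4) (2,3) (3,2) (4,1) (5,0) [ray(0,-1) blocked at (0,1)]
W attacks (1,4): yes

Answer: yes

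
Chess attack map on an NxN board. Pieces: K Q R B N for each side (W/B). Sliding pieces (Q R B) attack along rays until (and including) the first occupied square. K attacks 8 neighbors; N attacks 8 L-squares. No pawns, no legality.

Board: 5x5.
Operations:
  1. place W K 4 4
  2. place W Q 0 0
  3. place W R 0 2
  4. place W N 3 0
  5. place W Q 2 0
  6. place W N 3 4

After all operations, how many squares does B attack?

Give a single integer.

Answer: 0

Derivation:
Op 1: place WK@(4,4)
Op 2: place WQ@(0,0)
Op 3: place WR@(0,2)
Op 4: place WN@(3,0)
Op 5: place WQ@(2,0)
Op 6: place WN@(3,4)
Per-piece attacks for B:
Union (0 distinct): (none)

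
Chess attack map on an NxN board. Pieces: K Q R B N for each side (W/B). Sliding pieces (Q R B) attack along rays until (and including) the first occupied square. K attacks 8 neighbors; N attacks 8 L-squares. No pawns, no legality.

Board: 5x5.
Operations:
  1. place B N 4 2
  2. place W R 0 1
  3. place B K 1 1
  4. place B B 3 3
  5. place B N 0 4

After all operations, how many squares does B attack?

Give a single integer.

Op 1: place BN@(4,2)
Op 2: place WR@(0,1)
Op 3: place BK@(1,1)
Op 4: place BB@(3,3)
Op 5: place BN@(0,4)
Per-piece attacks for B:
  BN@(0,4): attacks (1,2) (2,3)
  BK@(1,1): attacks (1,2) (1,0) (2,1) (0,1) (2,2) (2,0) (0,2) (0,0)
  BB@(3,3): attacks (4,4) (4,2) (2,4) (2,2) (1,1) [ray(1,-1) blocked at (4,2); ray(-1,-1) blocked at (1,1)]
  BN@(4,2): attacks (3,4) (2,3) (3,0) (2,1)
Union (15 distinct): (0,0) (0,1) (0,2) (1,0) (1,1) (1,2) (2,0) (2,1) (2,2) (2,3) (2,4) (3,0) (3,4) (4,2) (4,4)

Answer: 15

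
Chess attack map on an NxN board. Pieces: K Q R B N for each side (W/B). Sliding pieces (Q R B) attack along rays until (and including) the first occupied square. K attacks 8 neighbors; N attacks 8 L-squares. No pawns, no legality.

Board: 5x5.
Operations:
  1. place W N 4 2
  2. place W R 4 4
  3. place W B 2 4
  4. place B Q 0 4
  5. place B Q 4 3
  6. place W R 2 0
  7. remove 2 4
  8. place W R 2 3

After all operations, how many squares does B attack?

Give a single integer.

Answer: 18

Derivation:
Op 1: place WN@(4,2)
Op 2: place WR@(4,4)
Op 3: place WB@(2,4)
Op 4: place BQ@(0,4)
Op 5: place BQ@(4,3)
Op 6: place WR@(2,0)
Op 7: remove (2,4)
Op 8: place WR@(2,3)
Per-piece attacks for B:
  BQ@(0,4): attacks (0,3) (0,2) (0,1) (0,0) (1,4) (2,4) (3,4) (4,4) (1,3) (2,2) (3,1) (4,0) [ray(1,0) blocked at (4,4)]
  BQ@(4,3): attacks (4,4) (4,2) (3,3) (2,3) (3,4) (3,2) (2,1) (1,0) [ray(0,1) blocked at (4,4); ray(0,-1) blocked at (4,2); ray(-1,0) blocked at (2,3)]
Union (18 distinct): (0,0) (0,1) (0,2) (0,3) (1,0) (1,3) (1,4) (2,1) (2,2) (2,3) (2,4) (3,1) (3,2) (3,3) (3,4) (4,0) (4,2) (4,4)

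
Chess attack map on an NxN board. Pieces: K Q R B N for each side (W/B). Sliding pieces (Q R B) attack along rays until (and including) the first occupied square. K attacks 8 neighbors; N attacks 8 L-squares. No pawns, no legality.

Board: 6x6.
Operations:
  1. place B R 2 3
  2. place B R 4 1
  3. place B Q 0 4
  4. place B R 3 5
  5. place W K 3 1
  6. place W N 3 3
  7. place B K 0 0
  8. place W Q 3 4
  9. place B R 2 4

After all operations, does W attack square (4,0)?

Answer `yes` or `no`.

Answer: yes

Derivation:
Op 1: place BR@(2,3)
Op 2: place BR@(4,1)
Op 3: place BQ@(0,4)
Op 4: place BR@(3,5)
Op 5: place WK@(3,1)
Op 6: place WN@(3,3)
Op 7: place BK@(0,0)
Op 8: place WQ@(3,4)
Op 9: place BR@(2,4)
Per-piece attacks for W:
  WK@(3,1): attacks (3,2) (3,0) (4,1) (2,1) (4,2) (4,0) (2,2) (2,0)
  WN@(3,3): attacks (4,5) (5,4) (2,5) (1,4) (4,1) (5,2) (2,1) (1,2)
  WQ@(3,4): attacks (3,5) (3,3) (4,4) (5,4) (2,4) (4,5) (4,3) (5,2) (2,5) (2,3) [ray(0,1) blocked at (3,5); ray(0,-1) blocked at (3,3); ray(-1,0) blocked at (2,4); ray(-1,-1) blocked at (2,3)]
W attacks (4,0): yes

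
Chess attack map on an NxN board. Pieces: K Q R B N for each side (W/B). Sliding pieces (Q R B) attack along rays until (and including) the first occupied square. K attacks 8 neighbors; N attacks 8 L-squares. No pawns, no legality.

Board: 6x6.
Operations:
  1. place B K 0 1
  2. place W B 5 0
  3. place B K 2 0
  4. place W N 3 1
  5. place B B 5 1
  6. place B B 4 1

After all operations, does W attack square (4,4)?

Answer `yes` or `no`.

Answer: no

Derivation:
Op 1: place BK@(0,1)
Op 2: place WB@(5,0)
Op 3: place BK@(2,0)
Op 4: place WN@(3,1)
Op 5: place BB@(5,1)
Op 6: place BB@(4,1)
Per-piece attacks for W:
  WN@(3,1): attacks (4,3) (5,2) (2,3) (1,2) (5,0) (1,0)
  WB@(5,0): attacks (4,1) [ray(-1,1) blocked at (4,1)]
W attacks (4,4): no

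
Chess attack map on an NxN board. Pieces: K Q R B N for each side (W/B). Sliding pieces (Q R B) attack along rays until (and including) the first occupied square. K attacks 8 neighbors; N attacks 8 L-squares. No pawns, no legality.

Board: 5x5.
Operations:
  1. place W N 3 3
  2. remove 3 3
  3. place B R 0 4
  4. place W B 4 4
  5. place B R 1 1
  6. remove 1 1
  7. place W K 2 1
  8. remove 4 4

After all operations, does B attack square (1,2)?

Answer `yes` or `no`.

Answer: no

Derivation:
Op 1: place WN@(3,3)
Op 2: remove (3,3)
Op 3: place BR@(0,4)
Op 4: place WB@(4,4)
Op 5: place BR@(1,1)
Op 6: remove (1,1)
Op 7: place WK@(2,1)
Op 8: remove (4,4)
Per-piece attacks for B:
  BR@(0,4): attacks (0,3) (0,2) (0,1) (0,0) (1,4) (2,4) (3,4) (4,4)
B attacks (1,2): no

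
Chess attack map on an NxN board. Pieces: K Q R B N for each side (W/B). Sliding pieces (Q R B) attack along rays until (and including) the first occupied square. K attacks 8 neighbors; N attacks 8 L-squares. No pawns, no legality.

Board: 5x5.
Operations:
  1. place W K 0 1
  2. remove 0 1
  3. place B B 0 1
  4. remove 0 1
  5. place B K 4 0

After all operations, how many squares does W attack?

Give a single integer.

Op 1: place WK@(0,1)
Op 2: remove (0,1)
Op 3: place BB@(0,1)
Op 4: remove (0,1)
Op 5: place BK@(4,0)
Per-piece attacks for W:
Union (0 distinct): (none)

Answer: 0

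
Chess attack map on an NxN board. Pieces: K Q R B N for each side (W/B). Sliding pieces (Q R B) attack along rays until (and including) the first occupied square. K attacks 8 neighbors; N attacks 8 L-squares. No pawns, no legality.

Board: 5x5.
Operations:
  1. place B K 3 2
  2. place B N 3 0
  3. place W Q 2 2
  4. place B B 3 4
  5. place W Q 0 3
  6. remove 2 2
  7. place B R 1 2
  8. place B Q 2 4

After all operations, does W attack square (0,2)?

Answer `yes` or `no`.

Op 1: place BK@(3,2)
Op 2: place BN@(3,0)
Op 3: place WQ@(2,2)
Op 4: place BB@(3,4)
Op 5: place WQ@(0,3)
Op 6: remove (2,2)
Op 7: place BR@(1,2)
Op 8: place BQ@(2,4)
Per-piece attacks for W:
  WQ@(0,3): attacks (0,4) (0,2) (0,1) (0,0) (1,3) (2,3) (3,3) (4,3) (1,4) (1,2) [ray(1,-1) blocked at (1,2)]
W attacks (0,2): yes

Answer: yes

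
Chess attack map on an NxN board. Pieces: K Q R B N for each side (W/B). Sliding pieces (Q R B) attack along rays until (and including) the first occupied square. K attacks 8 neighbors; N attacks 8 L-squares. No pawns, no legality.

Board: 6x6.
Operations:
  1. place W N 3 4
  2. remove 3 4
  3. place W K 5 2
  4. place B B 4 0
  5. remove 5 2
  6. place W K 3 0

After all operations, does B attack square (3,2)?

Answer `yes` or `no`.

Answer: no

Derivation:
Op 1: place WN@(3,4)
Op 2: remove (3,4)
Op 3: place WK@(5,2)
Op 4: place BB@(4,0)
Op 5: remove (5,2)
Op 6: place WK@(3,0)
Per-piece attacks for B:
  BB@(4,0): attacks (5,1) (3,1) (2,2) (1,3) (0,4)
B attacks (3,2): no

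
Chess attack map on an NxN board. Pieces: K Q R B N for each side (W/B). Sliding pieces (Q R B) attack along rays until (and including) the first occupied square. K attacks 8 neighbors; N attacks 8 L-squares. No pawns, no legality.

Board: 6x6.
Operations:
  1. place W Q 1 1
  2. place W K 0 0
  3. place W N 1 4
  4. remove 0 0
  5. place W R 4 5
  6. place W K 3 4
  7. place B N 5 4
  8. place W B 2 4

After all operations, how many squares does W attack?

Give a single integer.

Op 1: place WQ@(1,1)
Op 2: place WK@(0,0)
Op 3: place WN@(1,4)
Op 4: remove (0,0)
Op 5: place WR@(4,5)
Op 6: place WK@(3,4)
Op 7: place BN@(5,4)
Op 8: place WB@(2,4)
Per-piece attacks for W:
  WQ@(1,1): attacks (1,2) (1,3) (1,4) (1,0) (2,1) (3,1) (4,1) (5,1) (0,1) (2,2) (3,3) (4,4) (5,5) (2,0) (0,2) (0,0) [ray(0,1) blocked at (1,4)]
  WN@(1,4): attacks (3,5) (2,2) (3,3) (0,2)
  WB@(2,4): attacks (3,5) (3,3) (4,2) (5,1) (1,5) (1,3) (0,2)
  WK@(3,4): attacks (3,5) (3,3) (4,4) (2,4) (4,5) (4,3) (2,5) (2,3)
  WR@(4,5): attacks (4,4) (4,3) (4,2) (4,1) (4,0) (5,5) (3,5) (2,5) (1,5) (0,5)
Union (26 distinct): (0,0) (0,1) (0,2) (0,5) (1,0) (1,2) (1,3) (1,4) (1,5) (2,0) (2,1) (2,2) (2,3) (2,4) (2,5) (3,1) (3,3) (3,5) (4,0) (4,1) (4,2) (4,3) (4,4) (4,5) (5,1) (5,5)

Answer: 26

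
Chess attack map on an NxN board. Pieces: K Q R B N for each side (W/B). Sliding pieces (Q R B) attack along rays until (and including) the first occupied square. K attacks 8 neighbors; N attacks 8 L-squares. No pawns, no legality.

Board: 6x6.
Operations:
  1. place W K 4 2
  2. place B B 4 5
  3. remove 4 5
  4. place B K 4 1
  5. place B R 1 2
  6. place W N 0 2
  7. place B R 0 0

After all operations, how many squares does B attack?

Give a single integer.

Answer: 17

Derivation:
Op 1: place WK@(4,2)
Op 2: place BB@(4,5)
Op 3: remove (4,5)
Op 4: place BK@(4,1)
Op 5: place BR@(1,2)
Op 6: place WN@(0,2)
Op 7: place BR@(0,0)
Per-piece attacks for B:
  BR@(0,0): attacks (0,1) (0,2) (1,0) (2,0) (3,0) (4,0) (5,0) [ray(0,1) blocked at (0,2)]
  BR@(1,2): attacks (1,3) (1,4) (1,5) (1,1) (1,0) (2,2) (3,2) (4,2) (0,2) [ray(1,0) blocked at (4,2); ray(-1,0) blocked at (0,2)]
  BK@(4,1): attacks (4,2) (4,0) (5,1) (3,1) (5,2) (5,0) (3,2) (3,0)
Union (17 distinct): (0,1) (0,2) (1,0) (1,1) (1,3) (1,4) (1,5) (2,0) (2,2) (3,0) (3,1) (3,2) (4,0) (4,2) (5,0) (5,1) (5,2)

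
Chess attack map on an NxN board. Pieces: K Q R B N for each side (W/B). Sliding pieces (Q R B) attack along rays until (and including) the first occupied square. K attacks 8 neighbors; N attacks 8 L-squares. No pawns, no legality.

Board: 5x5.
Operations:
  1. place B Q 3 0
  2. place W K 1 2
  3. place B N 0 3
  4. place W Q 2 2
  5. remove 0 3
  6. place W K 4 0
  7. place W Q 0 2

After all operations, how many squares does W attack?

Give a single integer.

Op 1: place BQ@(3,0)
Op 2: place WK@(1,2)
Op 3: place BN@(0,3)
Op 4: place WQ@(2,2)
Op 5: remove (0,3)
Op 6: place WK@(4,0)
Op 7: place WQ@(0,2)
Per-piece attacks for W:
  WQ@(0,2): attacks (0,3) (0,4) (0,1) (0,0) (1,2) (1,3) (2,4) (1,1) (2,0) [ray(1,0) blocked at (1,2)]
  WK@(1,2): attacks (1,3) (1,1) (2,2) (0,2) (2,3) (2,1) (0,3) (0,1)
  WQ@(2,2): attacks (2,3) (2,4) (2,1) (2,0) (3,2) (4,2) (1,2) (3,3) (4,4) (3,1) (4,0) (1,3) (0,4) (1,1) (0,0) [ray(-1,0) blocked at (1,2); ray(1,-1) blocked at (4,0)]
  WK@(4,0): attacks (4,1) (3,0) (3,1)
Union (21 distinct): (0,0) (0,1) (0,2) (0,3) (0,4) (1,1) (1,2) (1,3) (2,0) (2,1) (2,2) (2,3) (2,4) (3,0) (3,1) (3,2) (3,3) (4,0) (4,1) (4,2) (4,4)

Answer: 21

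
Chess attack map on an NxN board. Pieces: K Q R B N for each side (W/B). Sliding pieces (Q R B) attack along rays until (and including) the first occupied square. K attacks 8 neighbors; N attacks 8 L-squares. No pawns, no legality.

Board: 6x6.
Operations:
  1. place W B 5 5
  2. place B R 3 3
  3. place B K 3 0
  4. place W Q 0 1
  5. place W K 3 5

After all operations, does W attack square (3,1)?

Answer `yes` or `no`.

Op 1: place WB@(5,5)
Op 2: place BR@(3,3)
Op 3: place BK@(3,0)
Op 4: place WQ@(0,1)
Op 5: place WK@(3,5)
Per-piece attacks for W:
  WQ@(0,1): attacks (0,2) (0,3) (0,4) (0,5) (0,0) (1,1) (2,1) (3,1) (4,1) (5,1) (1,2) (2,3) (3,4) (4,5) (1,0)
  WK@(3,5): attacks (3,4) (4,5) (2,5) (4,4) (2,4)
  WB@(5,5): attacks (4,4) (3,3) [ray(-1,-1) blocked at (3,3)]
W attacks (3,1): yes

Answer: yes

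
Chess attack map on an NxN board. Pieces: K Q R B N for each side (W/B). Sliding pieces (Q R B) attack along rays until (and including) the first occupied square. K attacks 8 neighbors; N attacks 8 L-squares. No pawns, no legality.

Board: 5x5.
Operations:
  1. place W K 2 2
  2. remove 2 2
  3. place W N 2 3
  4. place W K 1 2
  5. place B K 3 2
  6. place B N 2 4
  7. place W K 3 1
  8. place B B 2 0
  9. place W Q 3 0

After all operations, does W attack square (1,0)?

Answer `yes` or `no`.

Answer: no

Derivation:
Op 1: place WK@(2,2)
Op 2: remove (2,2)
Op 3: place WN@(2,3)
Op 4: place WK@(1,2)
Op 5: place BK@(3,2)
Op 6: place BN@(2,4)
Op 7: place WK@(3,1)
Op 8: place BB@(2,0)
Op 9: place WQ@(3,0)
Per-piece attacks for W:
  WK@(1,2): attacks (1,3) (1,1) (2,2) (0,2) (2,3) (2,1) (0,3) (0,1)
  WN@(2,3): attacks (4,4) (0,4) (3,1) (4,2) (1,1) (0,2)
  WQ@(3,0): attacks (3,1) (4,0) (2,0) (4,1) (2,1) (1,2) [ray(0,1) blocked at (3,1); ray(-1,0) blocked at (2,0); ray(-1,1) blocked at (1,2)]
  WK@(3,1): attacks (3,2) (3,0) (4,1) (2,1) (4,2) (4,0) (2,2) (2,0)
W attacks (1,0): no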